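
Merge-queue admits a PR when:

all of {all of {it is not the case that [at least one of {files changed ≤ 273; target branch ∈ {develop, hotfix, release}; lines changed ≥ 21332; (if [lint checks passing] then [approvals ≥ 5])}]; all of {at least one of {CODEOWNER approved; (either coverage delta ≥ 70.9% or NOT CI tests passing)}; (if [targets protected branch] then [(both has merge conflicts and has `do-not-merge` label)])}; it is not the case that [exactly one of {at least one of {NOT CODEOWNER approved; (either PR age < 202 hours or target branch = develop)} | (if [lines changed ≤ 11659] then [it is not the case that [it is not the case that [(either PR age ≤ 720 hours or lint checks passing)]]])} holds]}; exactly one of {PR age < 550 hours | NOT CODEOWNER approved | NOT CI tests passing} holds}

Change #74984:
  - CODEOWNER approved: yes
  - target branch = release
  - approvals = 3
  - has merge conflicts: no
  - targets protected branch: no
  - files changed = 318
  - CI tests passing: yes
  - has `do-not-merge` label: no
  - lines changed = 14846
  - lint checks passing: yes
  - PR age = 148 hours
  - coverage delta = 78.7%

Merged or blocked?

Blocked

Atomic conditions:
  files changed ≤ 273: 318 ≤ 273 is false
  target branch ∈ {develop, hotfix, release}: release is in the set → true
  lines changed ≥ 21332: 14846 ≥ 21332 is false
  lint checks passing: yes → true
  approvals ≥ 5: 3 ≥ 5 is false
  CODEOWNER approved: yes → true
  coverage delta ≥ 70.9%: 78.7 ≥ 70.9 is true
  NOT CI tests passing: yes → false
  targets protected branch: no → false
  has merge conflicts: no → false
  has `do-not-merge` label: no → false
  NOT CODEOWNER approved: yes → false
  PR age < 202 hours: 148 < 202 is true
  target branch = develop: release == develop is false
  lines changed ≤ 11659: 14846 ≤ 11659 is false
  PR age ≤ 720 hours: 148 ≤ 720 is true
  PR age < 550 hours: 148 < 550 is true
Combine:
[1.1.1.4] true → false = false
[1.1.1] false OR true OR false OR false = true
[1.1] NOT true = false
[1.2.1.2] true OR false = true
[1.2.1] true OR true = true
[1.2.2.2] false AND false = false
[1.2.2] false → false (antecedent false ⇒ implication holds) = true
[1.2] true AND true = true
[1.3.1.1.2] true OR false = true
[1.3.1.1] false OR true = true
[1.3.1.2.2.1.1] true OR true = true
[1.3.1.2.2.1] NOT true = false
[1.3.1.2.2] NOT false = true
[1.3.1.2] false → true (antecedent false ⇒ implication holds) = true
[1.3.1] exactly-one(true, true) = false
[1.3] NOT false = true
[1] false AND true AND true = false
[2] exactly-one(true, false, false) = true
[root] false AND true = false
Overall: false → blocked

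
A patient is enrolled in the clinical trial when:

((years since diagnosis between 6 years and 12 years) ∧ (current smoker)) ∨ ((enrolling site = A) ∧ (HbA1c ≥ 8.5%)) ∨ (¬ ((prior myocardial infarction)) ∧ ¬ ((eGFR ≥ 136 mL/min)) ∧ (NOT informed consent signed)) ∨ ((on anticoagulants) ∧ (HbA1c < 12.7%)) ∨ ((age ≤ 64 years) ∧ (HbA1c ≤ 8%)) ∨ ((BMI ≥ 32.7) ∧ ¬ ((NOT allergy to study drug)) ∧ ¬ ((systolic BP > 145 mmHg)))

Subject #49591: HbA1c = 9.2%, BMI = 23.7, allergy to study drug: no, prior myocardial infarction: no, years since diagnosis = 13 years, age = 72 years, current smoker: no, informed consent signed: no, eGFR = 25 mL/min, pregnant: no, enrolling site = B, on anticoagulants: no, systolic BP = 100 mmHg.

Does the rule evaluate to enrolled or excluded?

Enrolled

Atomic conditions:
  years since diagnosis between 6 years and 12 years: 13 in [6, 12] is false
  current smoker: no → false
  enrolling site = A: B == A is false
  HbA1c ≥ 8.5%: 9.2 ≥ 8.5 is true
  prior myocardial infarction: no → false
  eGFR ≥ 136 mL/min: 25 ≥ 136 is false
  NOT informed consent signed: no → true
  on anticoagulants: no → false
  HbA1c < 12.7%: 9.2 < 12.7 is true
  age ≤ 64 years: 72 ≤ 64 is false
  HbA1c ≤ 8%: 9.2 ≤ 8 is false
  BMI ≥ 32.7: 23.7 ≥ 32.7 is false
  NOT allergy to study drug: no → true
  systolic BP > 145 mmHg: 100 > 145 is false
Combine:
[1] false AND false = false
[2] false AND true = false
[3.1] NOT false = true
[3.2] NOT false = true
[3] true AND true AND true = true
[4] false AND true = false
[5] false AND false = false
[6.2] NOT true = false
[6.3] NOT false = true
[6] false AND false AND true = false
[root] false OR false OR true OR false OR false OR false = true
Overall: true → enrolled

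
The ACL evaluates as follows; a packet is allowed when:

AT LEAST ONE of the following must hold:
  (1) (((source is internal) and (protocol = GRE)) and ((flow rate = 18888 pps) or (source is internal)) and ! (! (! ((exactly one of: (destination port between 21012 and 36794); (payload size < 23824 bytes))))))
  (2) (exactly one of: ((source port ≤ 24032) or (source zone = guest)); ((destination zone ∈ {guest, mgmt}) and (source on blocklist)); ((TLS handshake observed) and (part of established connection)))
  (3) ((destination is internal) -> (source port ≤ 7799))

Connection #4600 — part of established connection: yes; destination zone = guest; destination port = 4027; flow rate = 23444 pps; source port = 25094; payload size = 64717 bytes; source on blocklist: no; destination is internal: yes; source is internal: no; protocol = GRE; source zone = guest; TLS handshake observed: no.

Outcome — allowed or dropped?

Allowed

Atomic conditions:
  source is internal: no → false
  protocol = GRE: GRE == GRE is true
  flow rate = 18888 pps: 23444 == 18888 is false
  destination port between 21012 and 36794: 4027 in [21012, 36794] is false
  payload size < 23824 bytes: 64717 < 23824 is false
  source port ≤ 24032: 25094 ≤ 24032 is false
  source zone = guest: guest == guest is true
  destination zone ∈ {guest, mgmt}: guest is in the set → true
  source on blocklist: no → false
  TLS handshake observed: no → false
  part of established connection: yes → true
  destination is internal: yes → true
  source port ≤ 7799: 25094 ≤ 7799 is false
Combine:
[1.1] false AND true = false
[1.2] false OR false = false
[1.3.1.1.1] exactly-one(false, false) = false
[1.3.1.1] NOT false = true
[1.3.1] NOT true = false
[1.3] NOT false = true
[1] false AND false AND true = false
[2.1] false OR true = true
[2.2] true AND false = false
[2.3] false AND true = false
[2] exactly-one(true, false, false) = true
[3] true → false = false
[root] false OR true OR false = true
Overall: true → allowed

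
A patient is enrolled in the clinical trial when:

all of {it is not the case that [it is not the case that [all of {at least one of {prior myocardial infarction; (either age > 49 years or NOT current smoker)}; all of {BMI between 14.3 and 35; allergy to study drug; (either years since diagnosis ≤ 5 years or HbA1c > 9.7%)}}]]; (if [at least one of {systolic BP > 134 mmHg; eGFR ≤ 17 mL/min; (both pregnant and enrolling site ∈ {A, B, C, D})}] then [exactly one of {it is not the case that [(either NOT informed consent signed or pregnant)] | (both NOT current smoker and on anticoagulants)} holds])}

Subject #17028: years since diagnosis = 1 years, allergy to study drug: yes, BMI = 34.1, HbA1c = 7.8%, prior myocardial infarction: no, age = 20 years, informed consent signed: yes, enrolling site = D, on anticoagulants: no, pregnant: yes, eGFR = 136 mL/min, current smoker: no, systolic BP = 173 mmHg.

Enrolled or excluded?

Atomic conditions:
  prior myocardial infarction: no → false
  age > 49 years: 20 > 49 is false
  NOT current smoker: no → true
  BMI between 14.3 and 35: 34.1 in [14.3, 35] is true
  allergy to study drug: yes → true
  years since diagnosis ≤ 5 years: 1 ≤ 5 is true
  HbA1c > 9.7%: 7.8 > 9.7 is false
  systolic BP > 134 mmHg: 173 > 134 is true
  eGFR ≤ 17 mL/min: 136 ≤ 17 is false
  pregnant: yes → true
  enrolling site ∈ {A, B, C, D}: D is in the set → true
  NOT informed consent signed: yes → false
  on anticoagulants: no → false
Combine:
[1.1.1.1.2] false OR true = true
[1.1.1.1] false OR true = true
[1.1.1.2.3] true OR false = true
[1.1.1.2] true AND true AND true = true
[1.1.1] true AND true = true
[1.1] NOT true = false
[1] NOT false = true
[2.1.3] true AND true = true
[2.1] true OR false OR true = true
[2.2.1.1] false OR true = true
[2.2.1] NOT true = false
[2.2.2] true AND false = false
[2.2] exactly-one(false, false) = false
[2] true → false = false
[root] true AND false = false
Overall: false → excluded

Excluded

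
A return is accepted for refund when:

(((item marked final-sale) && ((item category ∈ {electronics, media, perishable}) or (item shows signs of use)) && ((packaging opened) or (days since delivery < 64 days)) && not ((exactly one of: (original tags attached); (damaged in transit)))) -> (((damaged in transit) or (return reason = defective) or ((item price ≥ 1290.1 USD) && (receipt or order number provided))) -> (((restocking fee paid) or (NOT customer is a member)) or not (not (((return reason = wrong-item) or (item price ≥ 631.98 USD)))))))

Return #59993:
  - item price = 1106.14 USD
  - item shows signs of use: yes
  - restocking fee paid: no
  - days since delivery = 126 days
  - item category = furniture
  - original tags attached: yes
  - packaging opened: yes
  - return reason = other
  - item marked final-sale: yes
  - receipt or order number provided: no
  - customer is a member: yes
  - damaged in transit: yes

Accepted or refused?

Accepted

Atomic conditions:
  item marked final-sale: yes → true
  item category ∈ {electronics, media, perishable}: furniture is not in the set → false
  item shows signs of use: yes → true
  packaging opened: yes → true
  days since delivery < 64 days: 126 < 64 is false
  original tags attached: yes → true
  damaged in transit: yes → true
  return reason = defective: other == defective is false
  item price ≥ 1290.1 USD: 1106.14 ≥ 1290.1 is false
  receipt or order number provided: no → false
  restocking fee paid: no → false
  NOT customer is a member: yes → false
  return reason = wrong-item: other == wrong-item is false
  item price ≥ 631.98 USD: 1106.14 ≥ 631.98 is true
Combine:
[1.2] false OR true = true
[1.3] true OR false = true
[1.4.1] exactly-one(true, true) = false
[1.4] NOT false = true
[1] true AND true AND true AND true = true
[2.1.3] false AND false = false
[2.1] true OR false OR false = true
[2.2.1] false OR false = false
[2.2.2.1.1] false OR true = true
[2.2.2.1] NOT true = false
[2.2.2] NOT false = true
[2.2] false OR true = true
[2] true → true = true
[root] true → true = true
Overall: true → accepted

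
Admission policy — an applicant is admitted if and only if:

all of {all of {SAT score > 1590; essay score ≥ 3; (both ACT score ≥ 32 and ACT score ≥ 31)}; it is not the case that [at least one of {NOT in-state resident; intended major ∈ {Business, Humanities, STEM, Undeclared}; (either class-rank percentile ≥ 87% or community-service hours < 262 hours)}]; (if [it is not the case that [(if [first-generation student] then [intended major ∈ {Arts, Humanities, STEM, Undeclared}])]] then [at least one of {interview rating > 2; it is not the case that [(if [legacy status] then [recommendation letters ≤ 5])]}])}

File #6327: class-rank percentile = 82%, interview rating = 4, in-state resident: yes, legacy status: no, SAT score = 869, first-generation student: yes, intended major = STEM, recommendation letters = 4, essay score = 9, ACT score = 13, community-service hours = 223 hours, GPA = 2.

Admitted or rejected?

Atomic conditions:
  SAT score > 1590: 869 > 1590 is false
  essay score ≥ 3: 9 ≥ 3 is true
  ACT score ≥ 32: 13 ≥ 32 is false
  ACT score ≥ 31: 13 ≥ 31 is false
  NOT in-state resident: yes → false
  intended major ∈ {Business, Humanities, STEM, Undeclared}: STEM is in the set → true
  class-rank percentile ≥ 87%: 82 ≥ 87 is false
  community-service hours < 262 hours: 223 < 262 is true
  first-generation student: yes → true
  intended major ∈ {Arts, Humanities, STEM, Undeclared}: STEM is in the set → true
  interview rating > 2: 4 > 2 is true
  legacy status: no → false
  recommendation letters ≤ 5: 4 ≤ 5 is true
Combine:
[1.3] false AND false = false
[1] false AND true AND false = false
[2.1.3] false OR true = true
[2.1] false OR true OR true = true
[2] NOT true = false
[3.1.1] true → true = true
[3.1] NOT true = false
[3.2.2.1] false → true (antecedent false ⇒ implication holds) = true
[3.2.2] NOT true = false
[3.2] true OR false = true
[3] false → true (antecedent false ⇒ implication holds) = true
[root] false AND false AND true = false
Overall: false → rejected

Rejected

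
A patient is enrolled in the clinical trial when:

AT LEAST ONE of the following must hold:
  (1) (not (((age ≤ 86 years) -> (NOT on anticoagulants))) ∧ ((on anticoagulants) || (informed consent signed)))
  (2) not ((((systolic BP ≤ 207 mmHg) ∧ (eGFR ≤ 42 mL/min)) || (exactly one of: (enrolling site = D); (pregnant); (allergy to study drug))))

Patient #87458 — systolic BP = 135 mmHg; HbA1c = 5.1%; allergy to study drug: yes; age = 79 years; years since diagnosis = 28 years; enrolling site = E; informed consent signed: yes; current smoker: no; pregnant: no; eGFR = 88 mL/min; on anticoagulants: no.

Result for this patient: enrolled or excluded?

Atomic conditions:
  age ≤ 86 years: 79 ≤ 86 is true
  NOT on anticoagulants: no → true
  on anticoagulants: no → false
  informed consent signed: yes → true
  systolic BP ≤ 207 mmHg: 135 ≤ 207 is true
  eGFR ≤ 42 mL/min: 88 ≤ 42 is false
  enrolling site = D: E == D is false
  pregnant: no → false
  allergy to study drug: yes → true
Combine:
[1.1.1] true → true = true
[1.1] NOT true = false
[1.2] false OR true = true
[1] false AND true = false
[2.1.1] true AND false = false
[2.1.2] exactly-one(false, false, true) = true
[2.1] false OR true = true
[2] NOT true = false
[root] false OR false = false
Overall: false → excluded

Excluded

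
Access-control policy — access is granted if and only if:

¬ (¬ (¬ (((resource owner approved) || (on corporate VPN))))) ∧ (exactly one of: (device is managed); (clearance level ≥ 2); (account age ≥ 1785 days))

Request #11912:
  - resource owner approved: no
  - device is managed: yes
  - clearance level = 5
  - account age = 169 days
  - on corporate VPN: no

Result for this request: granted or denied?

Atomic conditions:
  resource owner approved: no → false
  on corporate VPN: no → false
  device is managed: yes → true
  clearance level ≥ 2: 5 ≥ 2 is true
  account age ≥ 1785 days: 169 ≥ 1785 is false
Combine:
[1.1.1.1] false OR false = false
[1.1.1] NOT false = true
[1.1] NOT true = false
[1] NOT false = true
[2] exactly-one(true, true, false) = false
[root] true AND false = false
Overall: false → denied

Denied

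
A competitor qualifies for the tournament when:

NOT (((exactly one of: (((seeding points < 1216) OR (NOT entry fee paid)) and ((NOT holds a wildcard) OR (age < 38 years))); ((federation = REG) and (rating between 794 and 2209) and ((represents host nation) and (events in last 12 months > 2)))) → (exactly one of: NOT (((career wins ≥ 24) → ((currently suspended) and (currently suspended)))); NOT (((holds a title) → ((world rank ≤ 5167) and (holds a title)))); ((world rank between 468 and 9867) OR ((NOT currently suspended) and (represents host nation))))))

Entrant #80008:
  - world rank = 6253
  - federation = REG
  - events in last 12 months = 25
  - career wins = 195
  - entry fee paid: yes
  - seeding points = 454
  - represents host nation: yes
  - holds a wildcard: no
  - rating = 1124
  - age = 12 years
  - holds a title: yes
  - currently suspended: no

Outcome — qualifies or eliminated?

Atomic conditions:
  seeding points < 1216: 454 < 1216 is true
  NOT entry fee paid: yes → false
  NOT holds a wildcard: no → true
  age < 38 years: 12 < 38 is true
  federation = REG: REG == REG is true
  rating between 794 and 2209: 1124 in [794, 2209] is true
  represents host nation: yes → true
  events in last 12 months > 2: 25 > 2 is true
  career wins ≥ 24: 195 ≥ 24 is true
  currently suspended: no → false
  holds a title: yes → true
  world rank ≤ 5167: 6253 ≤ 5167 is false
  world rank between 468 and 9867: 6253 in [468, 9867] is true
  NOT currently suspended: no → true
Combine:
[1.1.1.1] true OR false = true
[1.1.1.2] true OR true = true
[1.1.1] true AND true = true
[1.1.2.3] true AND true = true
[1.1.2] true AND true AND true = true
[1.1] exactly-one(true, true) = false
[1.2.1.1.2] false AND false = false
[1.2.1.1] true → false = false
[1.2.1] NOT false = true
[1.2.2.1.2] false AND true = false
[1.2.2.1] true → false = false
[1.2.2] NOT false = true
[1.2.3.2] true AND true = true
[1.2.3] true OR true = true
[1.2] exactly-one(true, true, true) = false
[1] false → false (antecedent false ⇒ implication holds) = true
[root] NOT true = false
Overall: false → eliminated

Eliminated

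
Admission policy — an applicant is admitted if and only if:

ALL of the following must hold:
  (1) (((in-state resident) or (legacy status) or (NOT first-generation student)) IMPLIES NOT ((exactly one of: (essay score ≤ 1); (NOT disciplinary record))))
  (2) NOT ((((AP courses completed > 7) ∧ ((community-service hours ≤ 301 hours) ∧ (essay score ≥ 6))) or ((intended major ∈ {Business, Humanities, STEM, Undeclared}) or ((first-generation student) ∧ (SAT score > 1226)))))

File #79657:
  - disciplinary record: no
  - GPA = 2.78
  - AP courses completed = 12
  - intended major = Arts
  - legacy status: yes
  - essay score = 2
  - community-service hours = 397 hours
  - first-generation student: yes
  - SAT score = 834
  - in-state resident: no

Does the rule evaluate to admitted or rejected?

Atomic conditions:
  in-state resident: no → false
  legacy status: yes → true
  NOT first-generation student: yes → false
  essay score ≤ 1: 2 ≤ 1 is false
  NOT disciplinary record: no → true
  AP courses completed > 7: 12 > 7 is true
  community-service hours ≤ 301 hours: 397 ≤ 301 is false
  essay score ≥ 6: 2 ≥ 6 is false
  intended major ∈ {Business, Humanities, STEM, Undeclared}: Arts is not in the set → false
  first-generation student: yes → true
  SAT score > 1226: 834 > 1226 is false
Combine:
[1.1] false OR true OR false = true
[1.2.1] exactly-one(false, true) = true
[1.2] NOT true = false
[1] true → false = false
[2.1.1.2] false AND false = false
[2.1.1] true AND false = false
[2.1.2.2] true AND false = false
[2.1.2] false OR false = false
[2.1] false OR false = false
[2] NOT false = true
[root] false AND true = false
Overall: false → rejected

Rejected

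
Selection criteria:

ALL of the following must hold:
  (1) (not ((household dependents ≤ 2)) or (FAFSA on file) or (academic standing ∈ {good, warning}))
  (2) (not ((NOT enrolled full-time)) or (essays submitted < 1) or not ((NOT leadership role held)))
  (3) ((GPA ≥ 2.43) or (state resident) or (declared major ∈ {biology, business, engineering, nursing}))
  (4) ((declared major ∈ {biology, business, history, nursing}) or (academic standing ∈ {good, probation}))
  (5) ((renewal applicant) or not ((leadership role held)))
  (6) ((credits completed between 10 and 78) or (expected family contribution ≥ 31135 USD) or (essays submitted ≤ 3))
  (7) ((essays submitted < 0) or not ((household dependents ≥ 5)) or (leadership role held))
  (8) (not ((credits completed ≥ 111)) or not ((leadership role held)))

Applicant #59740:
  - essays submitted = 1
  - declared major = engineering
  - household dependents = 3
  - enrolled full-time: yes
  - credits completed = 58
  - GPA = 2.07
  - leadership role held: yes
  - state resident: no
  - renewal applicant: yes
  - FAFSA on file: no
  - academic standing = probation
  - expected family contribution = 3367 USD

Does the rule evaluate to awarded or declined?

Awarded

Atomic conditions:
  household dependents ≤ 2: 3 ≤ 2 is false
  FAFSA on file: no → false
  academic standing ∈ {good, warning}: probation is not in the set → false
  NOT enrolled full-time: yes → false
  essays submitted < 1: 1 < 1 is false
  NOT leadership role held: yes → false
  GPA ≥ 2.43: 2.07 ≥ 2.43 is false
  state resident: no → false
  declared major ∈ {biology, business, engineering, nursing}: engineering is in the set → true
  declared major ∈ {biology, business, history, nursing}: engineering is not in the set → false
  academic standing ∈ {good, probation}: probation is in the set → true
  renewal applicant: yes → true
  leadership role held: yes → true
  credits completed between 10 and 78: 58 in [10, 78] is true
  expected family contribution ≥ 31135 USD: 3367 ≥ 31135 is false
  essays submitted ≤ 3: 1 ≤ 3 is true
  essays submitted < 0: 1 < 0 is false
  household dependents ≥ 5: 3 ≥ 5 is false
  credits completed ≥ 111: 58 ≥ 111 is false
Combine:
[1.1] NOT false = true
[1] true OR false OR false = true
[2.1] NOT false = true
[2.3] NOT false = true
[2] true OR false OR true = true
[3] false OR false OR true = true
[4] false OR true = true
[5.2] NOT true = false
[5] true OR false = true
[6] true OR false OR true = true
[7.2] NOT false = true
[7] false OR true OR true = true
[8.1] NOT false = true
[8.2] NOT true = false
[8] true OR false = true
[root] true AND true AND true AND true AND true AND true AND true AND true = true
Overall: true → awarded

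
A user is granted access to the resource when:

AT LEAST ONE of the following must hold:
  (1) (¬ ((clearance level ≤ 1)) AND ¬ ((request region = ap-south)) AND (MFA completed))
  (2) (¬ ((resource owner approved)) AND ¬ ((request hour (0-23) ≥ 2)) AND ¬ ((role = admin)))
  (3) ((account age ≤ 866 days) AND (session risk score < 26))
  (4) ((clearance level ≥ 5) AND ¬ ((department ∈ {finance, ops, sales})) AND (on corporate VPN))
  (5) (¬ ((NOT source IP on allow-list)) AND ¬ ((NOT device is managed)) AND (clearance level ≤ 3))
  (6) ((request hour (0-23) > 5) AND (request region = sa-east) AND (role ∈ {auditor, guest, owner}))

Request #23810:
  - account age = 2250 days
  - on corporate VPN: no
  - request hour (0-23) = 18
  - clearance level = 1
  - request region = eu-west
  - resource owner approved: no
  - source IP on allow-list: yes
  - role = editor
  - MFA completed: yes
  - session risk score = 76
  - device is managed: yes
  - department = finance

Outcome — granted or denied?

Granted

Atomic conditions:
  clearance level ≤ 1: 1 ≤ 1 is true
  request region = ap-south: eu-west == ap-south is false
  MFA completed: yes → true
  resource owner approved: no → false
  request hour (0-23) ≥ 2: 18 ≥ 2 is true
  role = admin: editor == admin is false
  account age ≤ 866 days: 2250 ≤ 866 is false
  session risk score < 26: 76 < 26 is false
  clearance level ≥ 5: 1 ≥ 5 is false
  department ∈ {finance, ops, sales}: finance is in the set → true
  on corporate VPN: no → false
  NOT source IP on allow-list: yes → false
  NOT device is managed: yes → false
  clearance level ≤ 3: 1 ≤ 3 is true
  request hour (0-23) > 5: 18 > 5 is true
  request region = sa-east: eu-west == sa-east is false
  role ∈ {auditor, guest, owner}: editor is not in the set → false
Combine:
[1.1] NOT true = false
[1.2] NOT false = true
[1] false AND true AND true = false
[2.1] NOT false = true
[2.2] NOT true = false
[2.3] NOT false = true
[2] true AND false AND true = false
[3] false AND false = false
[4.2] NOT true = false
[4] false AND false AND false = false
[5.1] NOT false = true
[5.2] NOT false = true
[5] true AND true AND true = true
[6] true AND false AND false = false
[root] false OR false OR false OR false OR true OR false = true
Overall: true → granted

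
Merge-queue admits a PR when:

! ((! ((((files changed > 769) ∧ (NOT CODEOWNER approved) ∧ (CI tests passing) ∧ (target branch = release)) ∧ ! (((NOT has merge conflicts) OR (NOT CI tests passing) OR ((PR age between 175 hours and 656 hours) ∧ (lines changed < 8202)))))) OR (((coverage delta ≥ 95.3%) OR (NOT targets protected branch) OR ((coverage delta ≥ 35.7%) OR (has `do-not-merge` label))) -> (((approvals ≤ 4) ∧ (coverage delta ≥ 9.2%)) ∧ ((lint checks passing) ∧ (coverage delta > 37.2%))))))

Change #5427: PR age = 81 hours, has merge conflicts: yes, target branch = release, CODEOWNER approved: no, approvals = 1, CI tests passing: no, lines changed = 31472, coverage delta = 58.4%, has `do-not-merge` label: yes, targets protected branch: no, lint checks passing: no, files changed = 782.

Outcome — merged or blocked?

Atomic conditions:
  files changed > 769: 782 > 769 is true
  NOT CODEOWNER approved: no → true
  CI tests passing: no → false
  target branch = release: release == release is true
  NOT has merge conflicts: yes → false
  NOT CI tests passing: no → true
  PR age between 175 hours and 656 hours: 81 in [175, 656] is false
  lines changed < 8202: 31472 < 8202 is false
  coverage delta ≥ 95.3%: 58.4 ≥ 95.3 is false
  NOT targets protected branch: no → true
  coverage delta ≥ 35.7%: 58.4 ≥ 35.7 is true
  has `do-not-merge` label: yes → true
  approvals ≤ 4: 1 ≤ 4 is true
  coverage delta ≥ 9.2%: 58.4 ≥ 9.2 is true
  lint checks passing: no → false
  coverage delta > 37.2%: 58.4 > 37.2 is true
Combine:
[1.1.1.1] true AND true AND false AND true = false
[1.1.1.2.1.3] false AND false = false
[1.1.1.2.1] false OR true OR false = true
[1.1.1.2] NOT true = false
[1.1.1] false AND false = false
[1.1] NOT false = true
[1.2.1.3] true OR true = true
[1.2.1] false OR true OR true = true
[1.2.2.1] true AND true = true
[1.2.2.2] false AND true = false
[1.2.2] true AND false = false
[1.2] true → false = false
[1] true OR false = true
[root] NOT true = false
Overall: false → blocked

Blocked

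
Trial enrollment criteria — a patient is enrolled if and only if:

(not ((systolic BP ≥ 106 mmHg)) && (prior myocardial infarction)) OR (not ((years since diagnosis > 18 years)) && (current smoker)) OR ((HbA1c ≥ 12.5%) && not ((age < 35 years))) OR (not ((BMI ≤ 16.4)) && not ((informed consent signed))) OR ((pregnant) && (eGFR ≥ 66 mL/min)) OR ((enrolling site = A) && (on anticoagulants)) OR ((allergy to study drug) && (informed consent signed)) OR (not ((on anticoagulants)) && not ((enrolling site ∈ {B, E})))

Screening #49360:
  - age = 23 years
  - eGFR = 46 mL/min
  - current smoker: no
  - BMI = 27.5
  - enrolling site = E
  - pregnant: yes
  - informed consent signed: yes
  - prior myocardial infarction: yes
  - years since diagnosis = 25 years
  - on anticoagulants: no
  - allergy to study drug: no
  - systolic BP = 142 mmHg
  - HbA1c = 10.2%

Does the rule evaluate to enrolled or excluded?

Atomic conditions:
  systolic BP ≥ 106 mmHg: 142 ≥ 106 is true
  prior myocardial infarction: yes → true
  years since diagnosis > 18 years: 25 > 18 is true
  current smoker: no → false
  HbA1c ≥ 12.5%: 10.2 ≥ 12.5 is false
  age < 35 years: 23 < 35 is true
  BMI ≤ 16.4: 27.5 ≤ 16.4 is false
  informed consent signed: yes → true
  pregnant: yes → true
  eGFR ≥ 66 mL/min: 46 ≥ 66 is false
  enrolling site = A: E == A is false
  on anticoagulants: no → false
  allergy to study drug: no → false
  enrolling site ∈ {B, E}: E is in the set → true
Combine:
[1.1] NOT true = false
[1] false AND true = false
[2.1] NOT true = false
[2] false AND false = false
[3.2] NOT true = false
[3] false AND false = false
[4.1] NOT false = true
[4.2] NOT true = false
[4] true AND false = false
[5] true AND false = false
[6] false AND false = false
[7] false AND true = false
[8.1] NOT false = true
[8.2] NOT true = false
[8] true AND false = false
[root] false OR false OR false OR false OR false OR false OR false OR false = false
Overall: false → excluded

Excluded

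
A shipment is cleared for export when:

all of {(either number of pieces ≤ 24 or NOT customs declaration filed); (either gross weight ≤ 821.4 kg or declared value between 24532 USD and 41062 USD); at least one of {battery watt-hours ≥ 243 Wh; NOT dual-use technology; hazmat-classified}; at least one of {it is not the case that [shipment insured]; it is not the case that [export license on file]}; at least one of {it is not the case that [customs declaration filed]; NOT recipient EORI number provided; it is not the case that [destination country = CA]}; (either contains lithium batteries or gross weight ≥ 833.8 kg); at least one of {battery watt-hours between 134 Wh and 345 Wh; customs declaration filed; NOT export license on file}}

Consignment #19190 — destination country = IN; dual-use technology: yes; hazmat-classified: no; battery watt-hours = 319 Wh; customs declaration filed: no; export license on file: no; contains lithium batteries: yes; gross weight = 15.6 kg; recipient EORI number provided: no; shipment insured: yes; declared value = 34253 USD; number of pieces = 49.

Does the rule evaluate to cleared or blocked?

Atomic conditions:
  number of pieces ≤ 24: 49 ≤ 24 is false
  NOT customs declaration filed: no → true
  gross weight ≤ 821.4 kg: 15.6 ≤ 821.4 is true
  declared value between 24532 USD and 41062 USD: 34253 in [24532, 41062] is true
  battery watt-hours ≥ 243 Wh: 319 ≥ 243 is true
  NOT dual-use technology: yes → false
  hazmat-classified: no → false
  shipment insured: yes → true
  export license on file: no → false
  customs declaration filed: no → false
  NOT recipient EORI number provided: no → true
  destination country = CA: IN == CA is false
  contains lithium batteries: yes → true
  gross weight ≥ 833.8 kg: 15.6 ≥ 833.8 is false
  battery watt-hours between 134 Wh and 345 Wh: 319 in [134, 345] is true
  NOT export license on file: no → true
Combine:
[1] false OR true = true
[2] true OR true = true
[3] true OR false OR false = true
[4.1] NOT true = false
[4.2] NOT false = true
[4] false OR true = true
[5.1] NOT false = true
[5.3] NOT false = true
[5] true OR true OR true = true
[6] true OR false = true
[7] true OR false OR true = true
[root] true AND true AND true AND true AND true AND true AND true = true
Overall: true → cleared

Cleared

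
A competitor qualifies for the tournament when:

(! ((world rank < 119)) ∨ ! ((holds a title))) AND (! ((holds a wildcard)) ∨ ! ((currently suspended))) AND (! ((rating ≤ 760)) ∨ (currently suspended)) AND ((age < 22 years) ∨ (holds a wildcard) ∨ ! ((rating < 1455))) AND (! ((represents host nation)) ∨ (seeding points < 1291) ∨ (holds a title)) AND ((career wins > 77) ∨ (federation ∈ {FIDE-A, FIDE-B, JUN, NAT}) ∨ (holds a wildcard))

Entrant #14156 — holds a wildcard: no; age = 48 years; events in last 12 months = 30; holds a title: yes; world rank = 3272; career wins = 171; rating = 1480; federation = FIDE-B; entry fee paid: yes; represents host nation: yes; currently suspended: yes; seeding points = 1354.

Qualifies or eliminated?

Qualifies

Atomic conditions:
  world rank < 119: 3272 < 119 is false
  holds a title: yes → true
  holds a wildcard: no → false
  currently suspended: yes → true
  rating ≤ 760: 1480 ≤ 760 is false
  age < 22 years: 48 < 22 is false
  rating < 1455: 1480 < 1455 is false
  represents host nation: yes → true
  seeding points < 1291: 1354 < 1291 is false
  career wins > 77: 171 > 77 is true
  federation ∈ {FIDE-A, FIDE-B, JUN, NAT}: FIDE-B is in the set → true
Combine:
[1.1] NOT false = true
[1.2] NOT true = false
[1] true OR false = true
[2.1] NOT false = true
[2.2] NOT true = false
[2] true OR false = true
[3.1] NOT false = true
[3] true OR true = true
[4.3] NOT false = true
[4] false OR false OR true = true
[5.1] NOT true = false
[5] false OR false OR true = true
[6] true OR true OR false = true
[root] true AND true AND true AND true AND true AND true = true
Overall: true → qualifies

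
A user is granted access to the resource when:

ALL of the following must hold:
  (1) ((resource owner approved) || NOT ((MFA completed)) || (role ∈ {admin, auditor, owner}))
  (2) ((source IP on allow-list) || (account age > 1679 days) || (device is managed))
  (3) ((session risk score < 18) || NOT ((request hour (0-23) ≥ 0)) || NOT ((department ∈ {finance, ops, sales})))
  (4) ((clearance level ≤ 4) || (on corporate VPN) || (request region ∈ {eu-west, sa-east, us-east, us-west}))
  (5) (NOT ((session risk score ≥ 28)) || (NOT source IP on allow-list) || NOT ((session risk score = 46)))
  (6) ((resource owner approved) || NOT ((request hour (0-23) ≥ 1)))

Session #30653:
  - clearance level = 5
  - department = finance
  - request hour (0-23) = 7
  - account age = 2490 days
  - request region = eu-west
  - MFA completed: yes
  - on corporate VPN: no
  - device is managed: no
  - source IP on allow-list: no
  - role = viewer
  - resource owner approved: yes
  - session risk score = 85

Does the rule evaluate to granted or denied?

Atomic conditions:
  resource owner approved: yes → true
  MFA completed: yes → true
  role ∈ {admin, auditor, owner}: viewer is not in the set → false
  source IP on allow-list: no → false
  account age > 1679 days: 2490 > 1679 is true
  device is managed: no → false
  session risk score < 18: 85 < 18 is false
  request hour (0-23) ≥ 0: 7 ≥ 0 is true
  department ∈ {finance, ops, sales}: finance is in the set → true
  clearance level ≤ 4: 5 ≤ 4 is false
  on corporate VPN: no → false
  request region ∈ {eu-west, sa-east, us-east, us-west}: eu-west is in the set → true
  session risk score ≥ 28: 85 ≥ 28 is true
  NOT source IP on allow-list: no → true
  session risk score = 46: 85 == 46 is false
  request hour (0-23) ≥ 1: 7 ≥ 1 is true
Combine:
[1.2] NOT true = false
[1] true OR false OR false = true
[2] false OR true OR false = true
[3.2] NOT true = false
[3.3] NOT true = false
[3] false OR false OR false = false
[4] false OR false OR true = true
[5.1] NOT true = false
[5.3] NOT false = true
[5] false OR true OR true = true
[6.2] NOT true = false
[6] true OR false = true
[root] true AND true AND false AND true AND true AND true = false
Overall: false → denied

Denied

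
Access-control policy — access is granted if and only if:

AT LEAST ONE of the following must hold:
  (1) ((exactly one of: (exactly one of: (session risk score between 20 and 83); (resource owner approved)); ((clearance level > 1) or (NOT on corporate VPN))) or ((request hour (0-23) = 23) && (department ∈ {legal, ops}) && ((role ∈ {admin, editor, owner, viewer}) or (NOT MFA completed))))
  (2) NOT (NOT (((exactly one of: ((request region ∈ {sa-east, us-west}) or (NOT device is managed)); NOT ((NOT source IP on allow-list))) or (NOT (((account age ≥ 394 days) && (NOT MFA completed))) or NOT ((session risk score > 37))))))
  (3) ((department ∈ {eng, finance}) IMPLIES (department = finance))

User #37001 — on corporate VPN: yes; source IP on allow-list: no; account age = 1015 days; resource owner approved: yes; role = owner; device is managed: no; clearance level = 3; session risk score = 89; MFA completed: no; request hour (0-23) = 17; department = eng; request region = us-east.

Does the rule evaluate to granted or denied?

Atomic conditions:
  session risk score between 20 and 83: 89 in [20, 83] is false
  resource owner approved: yes → true
  clearance level > 1: 3 > 1 is true
  NOT on corporate VPN: yes → false
  request hour (0-23) = 23: 17 == 23 is false
  department ∈ {legal, ops}: eng is not in the set → false
  role ∈ {admin, editor, owner, viewer}: owner is in the set → true
  NOT MFA completed: no → true
  request region ∈ {sa-east, us-west}: us-east is not in the set → false
  NOT device is managed: no → true
  NOT source IP on allow-list: no → true
  account age ≥ 394 days: 1015 ≥ 394 is true
  session risk score > 37: 89 > 37 is true
  department ∈ {eng, finance}: eng is in the set → true
  department = finance: eng == finance is false
Combine:
[1.1.1] exactly-one(false, true) = true
[1.1.2] true OR false = true
[1.1] exactly-one(true, true) = false
[1.2.3] true OR true = true
[1.2] false AND false AND true = false
[1] false OR false = false
[2.1.1.1.1] false OR true = true
[2.1.1.1.2] NOT true = false
[2.1.1.1] exactly-one(true, false) = true
[2.1.1.2.1.1] true AND true = true
[2.1.1.2.1] NOT true = false
[2.1.1.2.2] NOT true = false
[2.1.1.2] false OR false = false
[2.1.1] true OR false = true
[2.1] NOT true = false
[2] NOT false = true
[3] true → false = false
[root] false OR true OR false = true
Overall: true → granted

Granted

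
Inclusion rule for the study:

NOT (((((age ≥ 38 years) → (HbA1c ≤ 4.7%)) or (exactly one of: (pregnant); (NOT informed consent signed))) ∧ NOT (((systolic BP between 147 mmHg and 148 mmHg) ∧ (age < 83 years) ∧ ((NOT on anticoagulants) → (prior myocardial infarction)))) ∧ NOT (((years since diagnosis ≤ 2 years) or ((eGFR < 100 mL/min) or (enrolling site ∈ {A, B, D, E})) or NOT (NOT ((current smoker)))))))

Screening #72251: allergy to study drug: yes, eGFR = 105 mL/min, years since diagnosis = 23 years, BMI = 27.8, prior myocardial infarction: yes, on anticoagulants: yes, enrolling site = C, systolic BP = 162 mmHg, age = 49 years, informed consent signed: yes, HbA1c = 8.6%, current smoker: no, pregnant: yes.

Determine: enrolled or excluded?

Excluded

Atomic conditions:
  age ≥ 38 years: 49 ≥ 38 is true
  HbA1c ≤ 4.7%: 8.6 ≤ 4.7 is false
  pregnant: yes → true
  NOT informed consent signed: yes → false
  systolic BP between 147 mmHg and 148 mmHg: 162 in [147, 148] is false
  age < 83 years: 49 < 83 is true
  NOT on anticoagulants: yes → false
  prior myocardial infarction: yes → true
  years since diagnosis ≤ 2 years: 23 ≤ 2 is false
  eGFR < 100 mL/min: 105 < 100 is false
  enrolling site ∈ {A, B, D, E}: C is not in the set → false
  current smoker: no → false
Combine:
[1.1.1] true → false = false
[1.1.2] exactly-one(true, false) = true
[1.1] false OR true = true
[1.2.1.3] false → true (antecedent false ⇒ implication holds) = true
[1.2.1] false AND true AND true = false
[1.2] NOT false = true
[1.3.1.2] false OR false = false
[1.3.1.3.1] NOT false = true
[1.3.1.3] NOT true = false
[1.3.1] false OR false OR false = false
[1.3] NOT false = true
[1] true AND true AND true = true
[root] NOT true = false
Overall: false → excluded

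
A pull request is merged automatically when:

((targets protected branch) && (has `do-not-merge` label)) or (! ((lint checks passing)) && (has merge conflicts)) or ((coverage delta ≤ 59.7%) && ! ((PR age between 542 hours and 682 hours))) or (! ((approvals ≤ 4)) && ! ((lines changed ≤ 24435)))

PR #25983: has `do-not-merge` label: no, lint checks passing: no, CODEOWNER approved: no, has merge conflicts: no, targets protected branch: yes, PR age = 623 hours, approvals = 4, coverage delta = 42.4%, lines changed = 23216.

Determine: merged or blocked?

Atomic conditions:
  targets protected branch: yes → true
  has `do-not-merge` label: no → false
  lint checks passing: no → false
  has merge conflicts: no → false
  coverage delta ≤ 59.7%: 42.4 ≤ 59.7 is true
  PR age between 542 hours and 682 hours: 623 in [542, 682] is true
  approvals ≤ 4: 4 ≤ 4 is true
  lines changed ≤ 24435: 23216 ≤ 24435 is true
Combine:
[1] true AND false = false
[2.1] NOT false = true
[2] true AND false = false
[3.2] NOT true = false
[3] true AND false = false
[4.1] NOT true = false
[4.2] NOT true = false
[4] false AND false = false
[root] false OR false OR false OR false = false
Overall: false → blocked

Blocked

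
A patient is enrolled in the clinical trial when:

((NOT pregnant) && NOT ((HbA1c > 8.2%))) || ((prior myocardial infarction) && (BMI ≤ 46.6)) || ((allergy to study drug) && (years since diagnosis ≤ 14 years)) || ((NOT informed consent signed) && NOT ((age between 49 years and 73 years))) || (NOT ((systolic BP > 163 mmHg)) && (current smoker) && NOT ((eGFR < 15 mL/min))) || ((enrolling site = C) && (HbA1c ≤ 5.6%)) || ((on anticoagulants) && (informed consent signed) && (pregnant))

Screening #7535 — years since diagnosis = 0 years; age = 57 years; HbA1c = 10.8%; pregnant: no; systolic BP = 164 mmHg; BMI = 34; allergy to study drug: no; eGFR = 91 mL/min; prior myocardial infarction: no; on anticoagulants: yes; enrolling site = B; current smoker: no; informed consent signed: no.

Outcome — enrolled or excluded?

Atomic conditions:
  NOT pregnant: no → true
  HbA1c > 8.2%: 10.8 > 8.2 is true
  prior myocardial infarction: no → false
  BMI ≤ 46.6: 34 ≤ 46.6 is true
  allergy to study drug: no → false
  years since diagnosis ≤ 14 years: 0 ≤ 14 is true
  NOT informed consent signed: no → true
  age between 49 years and 73 years: 57 in [49, 73] is true
  systolic BP > 163 mmHg: 164 > 163 is true
  current smoker: no → false
  eGFR < 15 mL/min: 91 < 15 is false
  enrolling site = C: B == C is false
  HbA1c ≤ 5.6%: 10.8 ≤ 5.6 is false
  on anticoagulants: yes → true
  informed consent signed: no → false
  pregnant: no → false
Combine:
[1.2] NOT true = false
[1] true AND false = false
[2] false AND true = false
[3] false AND true = false
[4.2] NOT true = false
[4] true AND false = false
[5.1] NOT true = false
[5.3] NOT false = true
[5] false AND false AND true = false
[6] false AND false = false
[7] true AND false AND false = false
[root] false OR false OR false OR false OR false OR false OR false = false
Overall: false → excluded

Excluded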